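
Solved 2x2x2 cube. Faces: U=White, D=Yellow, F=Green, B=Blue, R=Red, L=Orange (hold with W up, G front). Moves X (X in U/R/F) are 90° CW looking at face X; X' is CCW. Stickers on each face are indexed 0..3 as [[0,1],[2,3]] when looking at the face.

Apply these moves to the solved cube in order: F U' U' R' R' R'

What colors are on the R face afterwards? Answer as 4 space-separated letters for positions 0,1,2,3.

Answer: W O R Y

Derivation:
After move 1 (F): F=GGGG U=WWOO R=WRWR D=RRYY L=OYOY
After move 2 (U'): U=WOWO F=OYGG R=GGWR B=WRBB L=BBOY
After move 3 (U'): U=OOWW F=BBGG R=OYWR B=GGBB L=WROY
After move 4 (R'): R=YROW U=OBWG F=BOGW D=RBYG B=YGRB
After move 5 (R'): R=RWYO U=ORWY F=BBGG D=ROYW B=GGBB
After move 6 (R'): R=WORY U=OBWG F=BRGY D=RBYG B=WGOB
Query: R face = WORY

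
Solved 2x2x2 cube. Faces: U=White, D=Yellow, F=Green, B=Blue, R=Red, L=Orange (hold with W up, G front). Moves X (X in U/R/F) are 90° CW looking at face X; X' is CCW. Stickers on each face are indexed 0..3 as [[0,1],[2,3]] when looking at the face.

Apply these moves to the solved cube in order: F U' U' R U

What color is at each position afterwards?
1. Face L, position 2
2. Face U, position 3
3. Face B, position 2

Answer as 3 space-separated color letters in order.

After move 1 (F): F=GGGG U=WWOO R=WRWR D=RRYY L=OYOY
After move 2 (U'): U=WOWO F=OYGG R=GGWR B=WRBB L=BBOY
After move 3 (U'): U=OOWW F=BBGG R=OYWR B=GGBB L=WROY
After move 4 (R): R=WORY U=OBWG F=BRGY D=RBYG B=WGOB
After move 5 (U): U=WOGB F=WOGY R=WGRY B=WROB L=BROY
Query 1: L[2] = O
Query 2: U[3] = B
Query 3: B[2] = O

Answer: O B O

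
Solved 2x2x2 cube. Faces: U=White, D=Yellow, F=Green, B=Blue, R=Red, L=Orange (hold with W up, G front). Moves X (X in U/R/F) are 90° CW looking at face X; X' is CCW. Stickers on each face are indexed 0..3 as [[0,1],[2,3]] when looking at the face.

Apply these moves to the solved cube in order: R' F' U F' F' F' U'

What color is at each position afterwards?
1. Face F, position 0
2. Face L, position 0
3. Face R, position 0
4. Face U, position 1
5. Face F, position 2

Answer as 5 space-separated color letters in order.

After move 1 (R'): R=RRRR U=WBWB F=GWGW D=YGYG B=YBYB
After move 2 (F'): F=WWGG U=WBRR R=GRYR D=OOYG L=OBOW
After move 3 (U): U=RWRB F=GRGG R=YBYR B=OBYB L=WWOW
After move 4 (F'): F=RGGG U=RWYY R=OBOR D=WWYG L=WBOR
After move 5 (F'): F=GGRG U=RWOO R=WBWR D=BRYG L=WYOY
After move 6 (F'): F=GGGR U=RWWW R=RBBR D=YYYG L=WOOO
After move 7 (U'): U=WWRW F=WOGR R=GGBR B=RBYB L=OBOO
Query 1: F[0] = W
Query 2: L[0] = O
Query 3: R[0] = G
Query 4: U[1] = W
Query 5: F[2] = G

Answer: W O G W G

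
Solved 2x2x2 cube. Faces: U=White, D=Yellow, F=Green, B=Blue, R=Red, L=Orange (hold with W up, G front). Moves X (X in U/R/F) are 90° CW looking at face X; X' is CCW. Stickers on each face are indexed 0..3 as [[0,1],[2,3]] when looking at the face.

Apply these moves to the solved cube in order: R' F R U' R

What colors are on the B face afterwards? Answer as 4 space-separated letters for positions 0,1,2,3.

Answer: O W W B

Derivation:
After move 1 (R'): R=RRRR U=WBWB F=GWGW D=YGYG B=YBYB
After move 2 (F): F=GGWW U=WBOO R=WRBR D=RRYG L=OYOG
After move 3 (R): R=BWRR U=WGOW F=GRWG D=RYYY B=OBBB
After move 4 (U'): U=GWWO F=OYWG R=GRRR B=BWBB L=OBOG
After move 5 (R): R=RGRR U=GYWG F=OYWY D=RBYB B=OWWB
Query: B face = OWWB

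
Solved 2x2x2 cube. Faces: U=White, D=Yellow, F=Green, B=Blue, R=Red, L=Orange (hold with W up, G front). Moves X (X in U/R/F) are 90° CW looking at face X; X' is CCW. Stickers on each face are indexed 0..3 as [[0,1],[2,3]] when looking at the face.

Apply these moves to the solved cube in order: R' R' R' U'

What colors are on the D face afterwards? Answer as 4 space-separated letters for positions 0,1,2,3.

After move 1 (R'): R=RRRR U=WBWB F=GWGW D=YGYG B=YBYB
After move 2 (R'): R=RRRR U=WYWY F=GBGB D=YWYW B=GBGB
After move 3 (R'): R=RRRR U=WGWG F=GYGY D=YBYB B=WBWB
After move 4 (U'): U=GGWW F=OOGY R=GYRR B=RRWB L=WBOO
Query: D face = YBYB

Answer: Y B Y B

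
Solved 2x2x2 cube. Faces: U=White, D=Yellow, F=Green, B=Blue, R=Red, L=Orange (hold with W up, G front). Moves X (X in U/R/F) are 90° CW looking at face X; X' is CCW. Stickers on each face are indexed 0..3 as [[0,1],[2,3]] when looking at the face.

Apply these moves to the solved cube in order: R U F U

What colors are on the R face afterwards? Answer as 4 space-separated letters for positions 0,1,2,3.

Answer: O O G R

Derivation:
After move 1 (R): R=RRRR U=WGWG F=GYGY D=YBYB B=WBWB
After move 2 (U): U=WWGG F=RRGY R=WBRR B=OOWB L=GYOO
After move 3 (F): F=GRYR U=WWOY R=GBGR D=RWYB L=GYOB
After move 4 (U): U=OWYW F=GBYR R=OOGR B=GYWB L=GROB
Query: R face = OOGR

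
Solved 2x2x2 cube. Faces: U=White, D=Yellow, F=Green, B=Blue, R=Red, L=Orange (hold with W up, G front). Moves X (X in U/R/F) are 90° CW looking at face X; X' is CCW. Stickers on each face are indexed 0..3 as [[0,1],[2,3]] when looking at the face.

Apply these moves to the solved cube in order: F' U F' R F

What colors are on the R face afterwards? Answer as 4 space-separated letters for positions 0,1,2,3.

Answer: B O G B

Derivation:
After move 1 (F'): F=GGGG U=WWRR R=YRYR D=OOYY L=OWOW
After move 2 (U): U=RWRW F=YRGG R=BBYR B=OWBB L=GGOW
After move 3 (F'): F=RGYG U=RWBY R=OBOR D=GWYY L=GWOR
After move 4 (R): R=OORB U=RGBG F=RWYY D=GBYO B=YWWB
After move 5 (F): F=YRYW U=RGRW R=BOGB D=ROYO L=GGOB
Query: R face = BOGB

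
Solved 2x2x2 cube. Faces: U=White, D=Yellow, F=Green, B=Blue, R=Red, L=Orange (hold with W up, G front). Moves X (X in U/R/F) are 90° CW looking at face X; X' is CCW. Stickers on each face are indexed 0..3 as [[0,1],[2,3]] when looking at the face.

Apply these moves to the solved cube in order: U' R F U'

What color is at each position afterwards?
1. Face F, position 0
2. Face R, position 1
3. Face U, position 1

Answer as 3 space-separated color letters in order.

After move 1 (U'): U=WWWW F=OOGG R=GGRR B=RRBB L=BBOO
After move 2 (R): R=RGRG U=WOWG F=OYGY D=YBYR B=WRWB
After move 3 (F): F=GOYY U=WOOB R=WGGG D=RRYR L=BYOB
After move 4 (U'): U=OBWO F=BYYY R=GOGG B=WGWB L=WROB
Query 1: F[0] = B
Query 2: R[1] = O
Query 3: U[1] = B

Answer: B O B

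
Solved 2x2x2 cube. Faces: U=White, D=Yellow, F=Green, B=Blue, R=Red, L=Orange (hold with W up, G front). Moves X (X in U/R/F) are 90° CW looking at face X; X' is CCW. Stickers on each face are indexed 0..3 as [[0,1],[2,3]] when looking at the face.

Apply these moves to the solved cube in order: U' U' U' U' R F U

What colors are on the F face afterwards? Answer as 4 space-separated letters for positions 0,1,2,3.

Answer: W R Y Y

Derivation:
After move 1 (U'): U=WWWW F=OOGG R=GGRR B=RRBB L=BBOO
After move 2 (U'): U=WWWW F=BBGG R=OORR B=GGBB L=RROO
After move 3 (U'): U=WWWW F=RRGG R=BBRR B=OOBB L=GGOO
After move 4 (U'): U=WWWW F=GGGG R=RRRR B=BBBB L=OOOO
After move 5 (R): R=RRRR U=WGWG F=GYGY D=YBYB B=WBWB
After move 6 (F): F=GGYY U=WGOO R=WRGR D=RRYB L=OYOB
After move 7 (U): U=OWOG F=WRYY R=WBGR B=OYWB L=GGOB
Query: F face = WRYY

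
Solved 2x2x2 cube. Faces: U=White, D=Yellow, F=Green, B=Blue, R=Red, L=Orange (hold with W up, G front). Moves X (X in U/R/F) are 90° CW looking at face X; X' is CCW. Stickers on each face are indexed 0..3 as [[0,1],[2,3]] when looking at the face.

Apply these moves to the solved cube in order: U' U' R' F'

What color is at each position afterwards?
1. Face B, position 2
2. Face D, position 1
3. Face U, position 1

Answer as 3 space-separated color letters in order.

Answer: Y O B

Derivation:
After move 1 (U'): U=WWWW F=OOGG R=GGRR B=RRBB L=BBOO
After move 2 (U'): U=WWWW F=BBGG R=OORR B=GGBB L=RROO
After move 3 (R'): R=OROR U=WBWG F=BWGW D=YBYG B=YGYB
After move 4 (F'): F=WWBG U=WBOO R=BRYR D=ROYG L=RGOW
Query 1: B[2] = Y
Query 2: D[1] = O
Query 3: U[1] = B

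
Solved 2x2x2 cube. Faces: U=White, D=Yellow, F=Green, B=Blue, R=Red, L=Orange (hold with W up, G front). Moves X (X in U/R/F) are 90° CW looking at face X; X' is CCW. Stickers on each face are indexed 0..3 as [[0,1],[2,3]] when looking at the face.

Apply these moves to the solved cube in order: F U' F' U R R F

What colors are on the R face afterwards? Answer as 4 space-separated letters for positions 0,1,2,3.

Answer: W R Y W

Derivation:
After move 1 (F): F=GGGG U=WWOO R=WRWR D=RRYY L=OYOY
After move 2 (U'): U=WOWO F=OYGG R=GGWR B=WRBB L=BBOY
After move 3 (F'): F=YGOG U=WOGW R=RGRR D=BYYY L=BOOW
After move 4 (U): U=GWWO F=RGOG R=WRRR B=BOBB L=YGOW
After move 5 (R): R=RWRR U=GGWG F=RYOY D=BBYB B=OOWB
After move 6 (R): R=RRRW U=GYWY F=RBOB D=BWYO B=GOGB
After move 7 (F): F=ORBB U=GYWG R=WRYW D=RRYO L=YBOW
Query: R face = WRYW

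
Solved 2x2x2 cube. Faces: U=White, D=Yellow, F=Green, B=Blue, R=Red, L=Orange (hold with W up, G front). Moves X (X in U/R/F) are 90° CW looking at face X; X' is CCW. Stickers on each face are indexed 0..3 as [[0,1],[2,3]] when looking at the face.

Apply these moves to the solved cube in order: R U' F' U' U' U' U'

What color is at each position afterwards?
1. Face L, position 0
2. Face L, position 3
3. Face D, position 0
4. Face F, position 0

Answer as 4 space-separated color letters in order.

After move 1 (R): R=RRRR U=WGWG F=GYGY D=YBYB B=WBWB
After move 2 (U'): U=GGWW F=OOGY R=GYRR B=RRWB L=WBOO
After move 3 (F'): F=OYOG U=GGGR R=BYYR D=BOYB L=WWOW
After move 4 (U'): U=GRGG F=WWOG R=OYYR B=BYWB L=RROW
After move 5 (U'): U=RGGG F=RROG R=WWYR B=OYWB L=BYOW
After move 6 (U'): U=GGRG F=BYOG R=RRYR B=WWWB L=OYOW
After move 7 (U'): U=GGGR F=OYOG R=BYYR B=RRWB L=WWOW
Query 1: L[0] = W
Query 2: L[3] = W
Query 3: D[0] = B
Query 4: F[0] = O

Answer: W W B O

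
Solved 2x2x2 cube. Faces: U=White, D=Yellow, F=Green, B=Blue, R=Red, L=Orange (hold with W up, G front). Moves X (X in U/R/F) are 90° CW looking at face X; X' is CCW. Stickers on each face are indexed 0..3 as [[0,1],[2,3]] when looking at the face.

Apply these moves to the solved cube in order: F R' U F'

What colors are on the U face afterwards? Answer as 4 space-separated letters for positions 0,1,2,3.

Answer: O W Y W

Derivation:
After move 1 (F): F=GGGG U=WWOO R=WRWR D=RRYY L=OYOY
After move 2 (R'): R=RRWW U=WBOB F=GWGO D=RGYG B=YBRB
After move 3 (U): U=OWBB F=RRGO R=YBWW B=OYRB L=GWOY
After move 4 (F'): F=RORG U=OWYW R=GBRW D=WYYG L=GBOB
Query: U face = OWYW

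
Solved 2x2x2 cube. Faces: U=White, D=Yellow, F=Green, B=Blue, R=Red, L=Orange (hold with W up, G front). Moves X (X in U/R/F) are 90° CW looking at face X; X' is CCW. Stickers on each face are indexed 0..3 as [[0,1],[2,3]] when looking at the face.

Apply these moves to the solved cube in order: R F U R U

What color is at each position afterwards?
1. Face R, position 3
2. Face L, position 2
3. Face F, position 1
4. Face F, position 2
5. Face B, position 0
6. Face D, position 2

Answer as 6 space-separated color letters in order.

Answer: B O W Y G Y

Derivation:
After move 1 (R): R=RRRR U=WGWG F=GYGY D=YBYB B=WBWB
After move 2 (F): F=GGYY U=WGOO R=WRGR D=RRYB L=OYOB
After move 3 (U): U=OWOG F=WRYY R=WBGR B=OYWB L=GGOB
After move 4 (R): R=GWRB U=OROY F=WRYB D=RWYO B=GYWB
After move 5 (U): U=OOYR F=GWYB R=GYRB B=GGWB L=WROB
Query 1: R[3] = B
Query 2: L[2] = O
Query 3: F[1] = W
Query 4: F[2] = Y
Query 5: B[0] = G
Query 6: D[2] = Y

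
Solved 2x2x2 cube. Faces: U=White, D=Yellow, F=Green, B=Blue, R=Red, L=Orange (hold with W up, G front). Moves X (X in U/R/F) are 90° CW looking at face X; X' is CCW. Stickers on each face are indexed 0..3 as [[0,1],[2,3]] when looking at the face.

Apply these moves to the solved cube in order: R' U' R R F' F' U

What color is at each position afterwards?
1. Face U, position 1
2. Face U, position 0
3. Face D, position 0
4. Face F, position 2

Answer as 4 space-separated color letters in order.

Answer: B B G Y

Derivation:
After move 1 (R'): R=RRRR U=WBWB F=GWGW D=YGYG B=YBYB
After move 2 (U'): U=BBWW F=OOGW R=GWRR B=RRYB L=YBOO
After move 3 (R): R=RGRW U=BOWW F=OGGG D=YYYR B=WRBB
After move 4 (R): R=RRWG U=BGWG F=OYGR D=YBYW B=WROB
After move 5 (F'): F=YROG U=BGRW R=BRYG D=BOYW L=YGOW
After move 6 (F'): F=RGYO U=BGBY R=ORBG D=GWYW L=YWOR
After move 7 (U): U=BBYG F=ORYO R=WRBG B=YWOB L=RGOR
Query 1: U[1] = B
Query 2: U[0] = B
Query 3: D[0] = G
Query 4: F[2] = Y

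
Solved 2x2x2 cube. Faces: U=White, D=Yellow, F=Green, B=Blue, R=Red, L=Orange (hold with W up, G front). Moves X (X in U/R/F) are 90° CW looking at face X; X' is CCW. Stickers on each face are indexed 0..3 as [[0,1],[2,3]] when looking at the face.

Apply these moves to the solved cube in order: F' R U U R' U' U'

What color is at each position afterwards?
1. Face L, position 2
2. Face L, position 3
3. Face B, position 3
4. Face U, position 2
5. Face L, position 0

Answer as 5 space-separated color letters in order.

After move 1 (F'): F=GGGG U=WWRR R=YRYR D=OOYY L=OWOW
After move 2 (R): R=YYRR U=WGRG F=GOGY D=OBYB B=RBWB
After move 3 (U): U=RWGG F=YYGY R=RBRR B=OWWB L=GOOW
After move 4 (U): U=GRGW F=RBGY R=OWRR B=GOWB L=YYOW
After move 5 (R'): R=WROR U=GWGG F=RRGW D=OBYY B=BOBB
After move 6 (U'): U=WGGG F=YYGW R=RROR B=WRBB L=BOOW
After move 7 (U'): U=GGWG F=BOGW R=YYOR B=RRBB L=WROW
Query 1: L[2] = O
Query 2: L[3] = W
Query 3: B[3] = B
Query 4: U[2] = W
Query 5: L[0] = W

Answer: O W B W W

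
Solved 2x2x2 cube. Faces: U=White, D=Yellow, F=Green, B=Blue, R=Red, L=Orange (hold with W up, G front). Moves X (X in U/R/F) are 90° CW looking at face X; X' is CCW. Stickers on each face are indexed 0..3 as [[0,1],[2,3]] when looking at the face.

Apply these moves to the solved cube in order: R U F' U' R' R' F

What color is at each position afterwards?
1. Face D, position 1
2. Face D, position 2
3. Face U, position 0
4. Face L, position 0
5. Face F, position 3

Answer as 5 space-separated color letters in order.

Answer: R Y W O W

Derivation:
After move 1 (R): R=RRRR U=WGWG F=GYGY D=YBYB B=WBWB
After move 2 (U): U=WWGG F=RRGY R=WBRR B=OOWB L=GYOO
After move 3 (F'): F=RYRG U=WWWR R=BBYR D=YOYB L=GGOG
After move 4 (U'): U=WRWW F=GGRG R=RYYR B=BBWB L=OOOG
After move 5 (R'): R=YRRY U=WWWB F=GRRW D=YGYG B=BBOB
After move 6 (R'): R=RYYR U=WOWB F=GWRB D=YRYW B=GBGB
After move 7 (F): F=RGBW U=WOGO R=WYBR D=YRYW L=OYOR
Query 1: D[1] = R
Query 2: D[2] = Y
Query 3: U[0] = W
Query 4: L[0] = O
Query 5: F[3] = W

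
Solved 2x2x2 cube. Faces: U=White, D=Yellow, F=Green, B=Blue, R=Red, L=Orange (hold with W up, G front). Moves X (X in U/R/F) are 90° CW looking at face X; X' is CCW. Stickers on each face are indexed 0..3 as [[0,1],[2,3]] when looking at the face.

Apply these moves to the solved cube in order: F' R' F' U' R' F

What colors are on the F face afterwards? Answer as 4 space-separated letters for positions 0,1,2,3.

Answer: G O R Y

Derivation:
After move 1 (F'): F=GGGG U=WWRR R=YRYR D=OOYY L=OWOW
After move 2 (R'): R=RRYY U=WBRB F=GWGR D=OGYG B=YBOB
After move 3 (F'): F=WRGG U=WBRY R=GROY D=WWYG L=OBOR
After move 4 (U'): U=BYWR F=OBGG R=WROY B=GROB L=YBOR
After move 5 (R'): R=RYWO U=BOWG F=OYGR D=WBYG B=GRWB
After move 6 (F): F=GORY U=BORB R=WYGO D=WRYG L=YWOB
Query: F face = GORY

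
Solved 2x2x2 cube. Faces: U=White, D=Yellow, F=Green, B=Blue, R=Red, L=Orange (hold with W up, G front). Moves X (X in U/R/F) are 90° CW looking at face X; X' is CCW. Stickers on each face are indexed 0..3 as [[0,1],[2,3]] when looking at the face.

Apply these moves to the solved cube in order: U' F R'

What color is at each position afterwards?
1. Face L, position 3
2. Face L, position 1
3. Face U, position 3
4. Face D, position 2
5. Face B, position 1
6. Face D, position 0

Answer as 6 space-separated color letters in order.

Answer: Y Y R Y R R

Derivation:
After move 1 (U'): U=WWWW F=OOGG R=GGRR B=RRBB L=BBOO
After move 2 (F): F=GOGO U=WWOB R=WGWR D=RGYY L=BYOY
After move 3 (R'): R=GRWW U=WBOR F=GWGB D=ROYO B=YRGB
Query 1: L[3] = Y
Query 2: L[1] = Y
Query 3: U[3] = R
Query 4: D[2] = Y
Query 5: B[1] = R
Query 6: D[0] = R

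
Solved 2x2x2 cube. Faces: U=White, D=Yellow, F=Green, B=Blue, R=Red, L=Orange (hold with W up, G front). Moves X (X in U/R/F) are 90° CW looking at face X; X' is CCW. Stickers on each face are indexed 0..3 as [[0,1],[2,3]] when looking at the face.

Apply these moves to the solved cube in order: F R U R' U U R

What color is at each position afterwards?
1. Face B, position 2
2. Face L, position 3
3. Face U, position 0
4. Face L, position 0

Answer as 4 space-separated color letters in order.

Answer: G Y O B

Derivation:
After move 1 (F): F=GGGG U=WWOO R=WRWR D=RRYY L=OYOY
After move 2 (R): R=WWRR U=WGOG F=GRGY D=RBYB B=OBWB
After move 3 (U): U=OWGG F=WWGY R=OBRR B=OYWB L=GROY
After move 4 (R'): R=BROR U=OWGO F=WWGG D=RWYY B=BYBB
After move 5 (U): U=GOOW F=BRGG R=BYOR B=GRBB L=WWOY
After move 6 (U): U=OGWO F=BYGG R=GROR B=WWBB L=BROY
After move 7 (R): R=OGRR U=OYWG F=BWGY D=RBYW B=OWGB
Query 1: B[2] = G
Query 2: L[3] = Y
Query 3: U[0] = O
Query 4: L[0] = B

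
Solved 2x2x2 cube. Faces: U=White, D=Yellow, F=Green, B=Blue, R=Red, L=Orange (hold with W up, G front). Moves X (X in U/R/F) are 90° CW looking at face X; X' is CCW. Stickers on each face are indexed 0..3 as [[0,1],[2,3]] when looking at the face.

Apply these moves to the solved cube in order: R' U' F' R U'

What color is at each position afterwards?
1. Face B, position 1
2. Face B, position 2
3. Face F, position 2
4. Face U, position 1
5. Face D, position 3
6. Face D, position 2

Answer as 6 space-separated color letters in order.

Answer: G B O G R Y

Derivation:
After move 1 (R'): R=RRRR U=WBWB F=GWGW D=YGYG B=YBYB
After move 2 (U'): U=BBWW F=OOGW R=GWRR B=RRYB L=YBOO
After move 3 (F'): F=OWOG U=BBGR R=GWYR D=BOYG L=YWOW
After move 4 (R): R=YGRW U=BWGG F=OOOG D=BYYR B=RRBB
After move 5 (U'): U=WGBG F=YWOG R=OORW B=YGBB L=RROW
Query 1: B[1] = G
Query 2: B[2] = B
Query 3: F[2] = O
Query 4: U[1] = G
Query 5: D[3] = R
Query 6: D[2] = Y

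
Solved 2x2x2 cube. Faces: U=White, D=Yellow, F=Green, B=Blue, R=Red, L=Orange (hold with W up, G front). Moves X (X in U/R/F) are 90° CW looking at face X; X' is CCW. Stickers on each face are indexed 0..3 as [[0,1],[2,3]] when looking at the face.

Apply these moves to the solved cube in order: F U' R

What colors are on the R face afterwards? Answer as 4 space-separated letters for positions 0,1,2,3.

After move 1 (F): F=GGGG U=WWOO R=WRWR D=RRYY L=OYOY
After move 2 (U'): U=WOWO F=OYGG R=GGWR B=WRBB L=BBOY
After move 3 (R): R=WGRG U=WYWG F=ORGY D=RBYW B=OROB
Query: R face = WGRG

Answer: W G R G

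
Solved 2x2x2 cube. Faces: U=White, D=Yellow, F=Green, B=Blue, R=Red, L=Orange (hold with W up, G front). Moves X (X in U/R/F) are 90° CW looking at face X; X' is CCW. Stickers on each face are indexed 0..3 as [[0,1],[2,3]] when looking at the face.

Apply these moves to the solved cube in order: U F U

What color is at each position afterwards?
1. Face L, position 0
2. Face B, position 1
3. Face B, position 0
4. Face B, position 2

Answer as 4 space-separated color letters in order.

Answer: G Y G B

Derivation:
After move 1 (U): U=WWWW F=RRGG R=BBRR B=OOBB L=GGOO
After move 2 (F): F=GRGR U=WWOG R=WBWR D=RBYY L=GYOY
After move 3 (U): U=OWGW F=WBGR R=OOWR B=GYBB L=GROY
Query 1: L[0] = G
Query 2: B[1] = Y
Query 3: B[0] = G
Query 4: B[2] = B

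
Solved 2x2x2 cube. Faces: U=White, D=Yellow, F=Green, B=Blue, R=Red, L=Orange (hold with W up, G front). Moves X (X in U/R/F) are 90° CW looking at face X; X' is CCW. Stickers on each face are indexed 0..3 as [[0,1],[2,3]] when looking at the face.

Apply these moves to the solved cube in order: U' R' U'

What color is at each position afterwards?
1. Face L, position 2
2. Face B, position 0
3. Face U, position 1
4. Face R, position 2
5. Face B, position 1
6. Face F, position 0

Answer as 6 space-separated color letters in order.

Answer: O G R G R B

Derivation:
After move 1 (U'): U=WWWW F=OOGG R=GGRR B=RRBB L=BBOO
After move 2 (R'): R=GRGR U=WBWR F=OWGW D=YOYG B=YRYB
After move 3 (U'): U=BRWW F=BBGW R=OWGR B=GRYB L=YROO
Query 1: L[2] = O
Query 2: B[0] = G
Query 3: U[1] = R
Query 4: R[2] = G
Query 5: B[1] = R
Query 6: F[0] = B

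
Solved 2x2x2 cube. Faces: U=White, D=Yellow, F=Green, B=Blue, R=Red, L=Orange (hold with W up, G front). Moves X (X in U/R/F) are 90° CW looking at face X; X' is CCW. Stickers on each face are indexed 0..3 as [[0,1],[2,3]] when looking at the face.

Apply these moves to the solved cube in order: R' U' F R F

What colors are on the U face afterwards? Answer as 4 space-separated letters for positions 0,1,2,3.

After move 1 (R'): R=RRRR U=WBWB F=GWGW D=YGYG B=YBYB
After move 2 (U'): U=BBWW F=OOGW R=GWRR B=RRYB L=YBOO
After move 3 (F): F=GOWO U=BBOB R=WWWR D=RGYG L=YYOG
After move 4 (R): R=WWRW U=BOOO F=GGWG D=RYYR B=BRBB
After move 5 (F): F=WGGG U=BOGY R=OWOW D=RWYR L=YROY
Query: U face = BOGY

Answer: B O G Y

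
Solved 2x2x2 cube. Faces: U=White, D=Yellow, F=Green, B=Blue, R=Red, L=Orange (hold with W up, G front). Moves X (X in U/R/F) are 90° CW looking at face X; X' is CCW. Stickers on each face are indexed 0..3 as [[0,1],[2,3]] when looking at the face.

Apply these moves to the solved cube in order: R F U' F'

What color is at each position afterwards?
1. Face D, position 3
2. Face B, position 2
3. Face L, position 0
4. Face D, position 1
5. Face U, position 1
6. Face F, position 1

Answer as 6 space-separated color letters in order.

Answer: B W W B O Y

Derivation:
After move 1 (R): R=RRRR U=WGWG F=GYGY D=YBYB B=WBWB
After move 2 (F): F=GGYY U=WGOO R=WRGR D=RRYB L=OYOB
After move 3 (U'): U=GOWO F=OYYY R=GGGR B=WRWB L=WBOB
After move 4 (F'): F=YYOY U=GOGG R=RGRR D=BBYB L=WOOW
Query 1: D[3] = B
Query 2: B[2] = W
Query 3: L[0] = W
Query 4: D[1] = B
Query 5: U[1] = O
Query 6: F[1] = Y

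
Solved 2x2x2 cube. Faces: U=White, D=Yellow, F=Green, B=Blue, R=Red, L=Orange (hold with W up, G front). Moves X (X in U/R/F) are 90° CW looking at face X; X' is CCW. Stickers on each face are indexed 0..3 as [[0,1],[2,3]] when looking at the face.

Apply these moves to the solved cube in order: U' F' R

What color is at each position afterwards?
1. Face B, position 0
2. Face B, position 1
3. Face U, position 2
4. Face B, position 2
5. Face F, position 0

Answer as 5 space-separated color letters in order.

Answer: R R G W O

Derivation:
After move 1 (U'): U=WWWW F=OOGG R=GGRR B=RRBB L=BBOO
After move 2 (F'): F=OGOG U=WWGR R=YGYR D=BOYY L=BWOW
After move 3 (R): R=YYRG U=WGGG F=OOOY D=BBYR B=RRWB
Query 1: B[0] = R
Query 2: B[1] = R
Query 3: U[2] = G
Query 4: B[2] = W
Query 5: F[0] = O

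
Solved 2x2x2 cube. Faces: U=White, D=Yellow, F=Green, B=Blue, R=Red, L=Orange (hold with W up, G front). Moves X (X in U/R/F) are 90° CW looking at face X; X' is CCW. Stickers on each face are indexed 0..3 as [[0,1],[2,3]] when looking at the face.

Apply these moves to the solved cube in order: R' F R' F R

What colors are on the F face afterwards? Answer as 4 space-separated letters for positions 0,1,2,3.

After move 1 (R'): R=RRRR U=WBWB F=GWGW D=YGYG B=YBYB
After move 2 (F): F=GGWW U=WBOO R=WRBR D=RRYG L=OYOG
After move 3 (R'): R=RRWB U=WYOY F=GBWO D=RGYW B=GBRB
After move 4 (F): F=WGOB U=WYGY R=ORYB D=WRYW L=OROG
After move 5 (R): R=YOBR U=WGGB F=WROW D=WRYG B=YBYB
Query: F face = WROW

Answer: W R O W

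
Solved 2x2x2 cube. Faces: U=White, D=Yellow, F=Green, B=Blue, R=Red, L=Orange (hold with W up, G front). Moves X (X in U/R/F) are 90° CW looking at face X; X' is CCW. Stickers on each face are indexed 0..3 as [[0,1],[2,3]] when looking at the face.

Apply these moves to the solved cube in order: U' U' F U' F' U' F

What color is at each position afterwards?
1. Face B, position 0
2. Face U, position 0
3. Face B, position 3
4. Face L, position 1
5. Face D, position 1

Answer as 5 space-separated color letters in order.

After move 1 (U'): U=WWWW F=OOGG R=GGRR B=RRBB L=BBOO
After move 2 (U'): U=WWWW F=BBGG R=OORR B=GGBB L=RROO
After move 3 (F): F=GBGB U=WWOR R=WOWR D=ROYY L=RYOY
After move 4 (U'): U=WRWO F=RYGB R=GBWR B=WOBB L=GGOY
After move 5 (F'): F=YBRG U=WRGW R=OBRR D=GYYY L=GOOW
After move 6 (U'): U=RWWG F=GORG R=YBRR B=OBBB L=WOOW
After move 7 (F): F=RGGO U=RWWO R=WBGR D=RYYY L=WGOY
Query 1: B[0] = O
Query 2: U[0] = R
Query 3: B[3] = B
Query 4: L[1] = G
Query 5: D[1] = Y

Answer: O R B G Y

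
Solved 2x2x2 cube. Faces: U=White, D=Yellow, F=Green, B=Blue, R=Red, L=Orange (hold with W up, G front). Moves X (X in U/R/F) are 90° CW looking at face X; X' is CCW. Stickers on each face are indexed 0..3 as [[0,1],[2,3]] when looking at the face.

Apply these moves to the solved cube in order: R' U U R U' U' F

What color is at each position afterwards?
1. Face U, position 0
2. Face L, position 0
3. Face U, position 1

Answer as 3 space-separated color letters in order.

After move 1 (R'): R=RRRR U=WBWB F=GWGW D=YGYG B=YBYB
After move 2 (U): U=WWBB F=RRGW R=YBRR B=OOYB L=GWOO
After move 3 (U): U=BWBW F=YBGW R=OORR B=GWYB L=RROO
After move 4 (R): R=RORO U=BBBW F=YGGG D=YYYG B=WWWB
After move 5 (U'): U=BWBB F=RRGG R=YGRO B=ROWB L=WWOO
After move 6 (U'): U=WBBB F=WWGG R=RRRO B=YGWB L=ROOO
After move 7 (F): F=GWGW U=WBOO R=BRBO D=RRYG L=RYOY
Query 1: U[0] = W
Query 2: L[0] = R
Query 3: U[1] = B

Answer: W R B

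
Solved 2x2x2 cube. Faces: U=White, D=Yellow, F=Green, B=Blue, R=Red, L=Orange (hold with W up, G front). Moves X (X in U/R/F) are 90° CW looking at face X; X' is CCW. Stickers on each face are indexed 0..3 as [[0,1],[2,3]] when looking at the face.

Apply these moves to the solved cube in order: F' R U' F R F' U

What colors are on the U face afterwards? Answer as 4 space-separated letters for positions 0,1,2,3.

After move 1 (F'): F=GGGG U=WWRR R=YRYR D=OOYY L=OWOW
After move 2 (R): R=YYRR U=WGRG F=GOGY D=OBYB B=RBWB
After move 3 (U'): U=GGWR F=OWGY R=GORR B=YYWB L=RBOW
After move 4 (F): F=GOYW U=GGWB R=WORR D=RGYB L=ROOB
After move 5 (R): R=RWRO U=GOWW F=GGYB D=RWYY B=BYGB
After move 6 (F'): F=GBGY U=GORR R=WWRO D=OBYY L=RWOW
After move 7 (U): U=RGRO F=WWGY R=BYRO B=RWGB L=GBOW
Query: U face = RGRO

Answer: R G R O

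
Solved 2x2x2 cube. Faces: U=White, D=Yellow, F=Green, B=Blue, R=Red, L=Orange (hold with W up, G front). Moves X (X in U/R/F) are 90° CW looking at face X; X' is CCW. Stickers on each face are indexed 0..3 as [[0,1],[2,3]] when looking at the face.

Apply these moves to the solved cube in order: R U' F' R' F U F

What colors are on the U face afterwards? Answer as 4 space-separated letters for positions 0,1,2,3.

After move 1 (R): R=RRRR U=WGWG F=GYGY D=YBYB B=WBWB
After move 2 (U'): U=GGWW F=OOGY R=GYRR B=RRWB L=WBOO
After move 3 (F'): F=OYOG U=GGGR R=BYYR D=BOYB L=WWOW
After move 4 (R'): R=YRBY U=GWGR F=OGOR D=BYYG B=BROB
After move 5 (F): F=OORG U=GWWW R=GRRY D=BYYG L=WBOY
After move 6 (U): U=WGWW F=GRRG R=BRRY B=WBOB L=OOOY
After move 7 (F): F=RGGR U=WGYO R=WRWY D=RBYG L=OBOY
Query: U face = WGYO

Answer: W G Y O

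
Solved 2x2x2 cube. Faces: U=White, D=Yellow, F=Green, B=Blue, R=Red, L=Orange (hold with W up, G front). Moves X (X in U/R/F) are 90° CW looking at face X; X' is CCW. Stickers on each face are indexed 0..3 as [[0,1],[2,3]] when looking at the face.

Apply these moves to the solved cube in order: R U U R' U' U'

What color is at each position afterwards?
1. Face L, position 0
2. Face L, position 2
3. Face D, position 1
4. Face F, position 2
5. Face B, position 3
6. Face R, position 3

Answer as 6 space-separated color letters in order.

Answer: O O B G B R

Derivation:
After move 1 (R): R=RRRR U=WGWG F=GYGY D=YBYB B=WBWB
After move 2 (U): U=WWGG F=RRGY R=WBRR B=OOWB L=GYOO
After move 3 (U): U=GWGW F=WBGY R=OORR B=GYWB L=RROO
After move 4 (R'): R=OROR U=GWGG F=WWGW D=YBYY B=BYBB
After move 5 (U'): U=WGGG F=RRGW R=WWOR B=ORBB L=BYOO
After move 6 (U'): U=GGWG F=BYGW R=RROR B=WWBB L=OROO
Query 1: L[0] = O
Query 2: L[2] = O
Query 3: D[1] = B
Query 4: F[2] = G
Query 5: B[3] = B
Query 6: R[3] = R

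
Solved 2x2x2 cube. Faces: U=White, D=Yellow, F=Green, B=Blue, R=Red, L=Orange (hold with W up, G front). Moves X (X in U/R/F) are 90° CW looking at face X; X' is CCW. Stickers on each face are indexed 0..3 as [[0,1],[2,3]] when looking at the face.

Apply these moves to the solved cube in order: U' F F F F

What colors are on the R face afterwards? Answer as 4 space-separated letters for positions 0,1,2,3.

After move 1 (U'): U=WWWW F=OOGG R=GGRR B=RRBB L=BBOO
After move 2 (F): F=GOGO U=WWOB R=WGWR D=RGYY L=BYOY
After move 3 (F): F=GGOO U=WWYY R=OGBR D=WWYY L=BROG
After move 4 (F): F=OGOG U=WWGR R=YGYR D=BOYY L=BWOW
After move 5 (F): F=OOGG U=WWWW R=GGRR D=YYYY L=BBOO
Query: R face = GGRR

Answer: G G R R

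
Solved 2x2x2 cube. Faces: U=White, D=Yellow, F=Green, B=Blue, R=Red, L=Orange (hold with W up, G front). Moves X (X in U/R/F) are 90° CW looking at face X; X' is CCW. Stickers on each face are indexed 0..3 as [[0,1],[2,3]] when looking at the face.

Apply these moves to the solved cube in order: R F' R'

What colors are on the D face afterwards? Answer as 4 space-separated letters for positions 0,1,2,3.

After move 1 (R): R=RRRR U=WGWG F=GYGY D=YBYB B=WBWB
After move 2 (F'): F=YYGG U=WGRR R=BRYR D=OOYB L=OGOW
After move 3 (R'): R=RRBY U=WWRW F=YGGR D=OYYG B=BBOB
Query: D face = OYYG

Answer: O Y Y G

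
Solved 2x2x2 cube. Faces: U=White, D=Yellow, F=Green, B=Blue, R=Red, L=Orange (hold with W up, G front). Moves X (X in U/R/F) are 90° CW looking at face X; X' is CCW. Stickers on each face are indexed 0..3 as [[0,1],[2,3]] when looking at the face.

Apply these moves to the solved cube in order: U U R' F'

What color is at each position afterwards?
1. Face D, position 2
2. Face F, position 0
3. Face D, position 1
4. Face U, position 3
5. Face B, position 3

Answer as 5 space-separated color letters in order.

Answer: Y W O O B

Derivation:
After move 1 (U): U=WWWW F=RRGG R=BBRR B=OOBB L=GGOO
After move 2 (U): U=WWWW F=BBGG R=OORR B=GGBB L=RROO
After move 3 (R'): R=OROR U=WBWG F=BWGW D=YBYG B=YGYB
After move 4 (F'): F=WWBG U=WBOO R=BRYR D=ROYG L=RGOW
Query 1: D[2] = Y
Query 2: F[0] = W
Query 3: D[1] = O
Query 4: U[3] = O
Query 5: B[3] = B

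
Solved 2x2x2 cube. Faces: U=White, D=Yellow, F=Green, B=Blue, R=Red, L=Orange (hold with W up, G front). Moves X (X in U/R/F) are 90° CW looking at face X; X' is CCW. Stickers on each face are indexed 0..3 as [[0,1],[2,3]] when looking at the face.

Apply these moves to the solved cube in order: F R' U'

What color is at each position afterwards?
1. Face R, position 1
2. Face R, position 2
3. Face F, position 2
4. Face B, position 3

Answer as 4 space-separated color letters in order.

After move 1 (F): F=GGGG U=WWOO R=WRWR D=RRYY L=OYOY
After move 2 (R'): R=RRWW U=WBOB F=GWGO D=RGYG B=YBRB
After move 3 (U'): U=BBWO F=OYGO R=GWWW B=RRRB L=YBOY
Query 1: R[1] = W
Query 2: R[2] = W
Query 3: F[2] = G
Query 4: B[3] = B

Answer: W W G B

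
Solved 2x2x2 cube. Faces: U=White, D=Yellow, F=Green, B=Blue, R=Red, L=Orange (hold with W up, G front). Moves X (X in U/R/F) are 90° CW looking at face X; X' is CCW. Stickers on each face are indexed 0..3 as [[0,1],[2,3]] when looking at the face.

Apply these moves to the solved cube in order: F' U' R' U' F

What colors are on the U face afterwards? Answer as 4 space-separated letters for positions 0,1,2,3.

Answer: B Y W R

Derivation:
After move 1 (F'): F=GGGG U=WWRR R=YRYR D=OOYY L=OWOW
After move 2 (U'): U=WRWR F=OWGG R=GGYR B=YRBB L=BBOW
After move 3 (R'): R=GRGY U=WBWY F=ORGR D=OWYG B=YROB
After move 4 (U'): U=BYWW F=BBGR R=ORGY B=GROB L=YROW
After move 5 (F): F=GBRB U=BYWR R=WRWY D=GOYG L=YOOW
Query: U face = BYWR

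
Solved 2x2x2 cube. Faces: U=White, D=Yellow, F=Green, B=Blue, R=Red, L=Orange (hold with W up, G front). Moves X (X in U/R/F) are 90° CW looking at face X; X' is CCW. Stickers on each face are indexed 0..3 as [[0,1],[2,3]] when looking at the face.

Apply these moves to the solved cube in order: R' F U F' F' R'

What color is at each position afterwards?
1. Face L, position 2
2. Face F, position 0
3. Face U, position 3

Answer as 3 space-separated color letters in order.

Answer: O W O

Derivation:
After move 1 (R'): R=RRRR U=WBWB F=GWGW D=YGYG B=YBYB
After move 2 (F): F=GGWW U=WBOO R=WRBR D=RRYG L=OYOG
After move 3 (U): U=OWOB F=WRWW R=YBBR B=OYYB L=GGOG
After move 4 (F'): F=RWWW U=OWYB R=RBRR D=GGYG L=GBOO
After move 5 (F'): F=WWRW U=OWRR R=GBGR D=BOYG L=GBOY
After move 6 (R'): R=BRGG U=OYRO F=WWRR D=BWYW B=GYOB
Query 1: L[2] = O
Query 2: F[0] = W
Query 3: U[3] = O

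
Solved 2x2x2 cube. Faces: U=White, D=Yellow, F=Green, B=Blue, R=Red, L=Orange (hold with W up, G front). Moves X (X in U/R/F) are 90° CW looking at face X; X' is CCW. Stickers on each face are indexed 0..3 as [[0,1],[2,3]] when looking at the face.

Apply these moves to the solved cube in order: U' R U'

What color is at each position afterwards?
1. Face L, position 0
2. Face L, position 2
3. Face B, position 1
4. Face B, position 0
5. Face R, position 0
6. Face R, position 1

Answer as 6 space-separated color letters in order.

After move 1 (U'): U=WWWW F=OOGG R=GGRR B=RRBB L=BBOO
After move 2 (R): R=RGRG U=WOWG F=OYGY D=YBYR B=WRWB
After move 3 (U'): U=OGWW F=BBGY R=OYRG B=RGWB L=WROO
Query 1: L[0] = W
Query 2: L[2] = O
Query 3: B[1] = G
Query 4: B[0] = R
Query 5: R[0] = O
Query 6: R[1] = Y

Answer: W O G R O Y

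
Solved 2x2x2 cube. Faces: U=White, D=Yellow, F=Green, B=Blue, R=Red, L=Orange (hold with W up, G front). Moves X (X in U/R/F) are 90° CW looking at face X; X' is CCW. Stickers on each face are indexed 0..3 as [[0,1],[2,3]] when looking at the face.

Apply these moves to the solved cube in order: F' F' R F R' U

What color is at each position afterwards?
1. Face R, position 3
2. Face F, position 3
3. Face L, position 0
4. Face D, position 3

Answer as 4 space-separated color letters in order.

After move 1 (F'): F=GGGG U=WWRR R=YRYR D=OOYY L=OWOW
After move 2 (F'): F=GGGG U=WWYY R=OROR D=WWYY L=OROR
After move 3 (R): R=OORR U=WGYG F=GWGY D=WBYB B=YBWB
After move 4 (F): F=GGYW U=WGRR R=YOGR D=ROYB L=OWOB
After move 5 (R'): R=ORYG U=WWRY F=GGYR D=RGYW B=BBOB
After move 6 (U): U=RWYW F=ORYR R=BBYG B=OWOB L=GGOB
Query 1: R[3] = G
Query 2: F[3] = R
Query 3: L[0] = G
Query 4: D[3] = W

Answer: G R G W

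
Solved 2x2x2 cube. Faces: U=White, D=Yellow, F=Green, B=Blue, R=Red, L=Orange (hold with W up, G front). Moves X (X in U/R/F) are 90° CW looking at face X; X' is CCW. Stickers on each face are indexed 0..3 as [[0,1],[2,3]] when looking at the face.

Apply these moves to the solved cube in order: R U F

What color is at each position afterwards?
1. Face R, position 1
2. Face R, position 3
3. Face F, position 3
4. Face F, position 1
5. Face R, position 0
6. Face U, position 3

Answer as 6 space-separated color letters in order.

Answer: B R R R G Y

Derivation:
After move 1 (R): R=RRRR U=WGWG F=GYGY D=YBYB B=WBWB
After move 2 (U): U=WWGG F=RRGY R=WBRR B=OOWB L=GYOO
After move 3 (F): F=GRYR U=WWOY R=GBGR D=RWYB L=GYOB
Query 1: R[1] = B
Query 2: R[3] = R
Query 3: F[3] = R
Query 4: F[1] = R
Query 5: R[0] = G
Query 6: U[3] = Y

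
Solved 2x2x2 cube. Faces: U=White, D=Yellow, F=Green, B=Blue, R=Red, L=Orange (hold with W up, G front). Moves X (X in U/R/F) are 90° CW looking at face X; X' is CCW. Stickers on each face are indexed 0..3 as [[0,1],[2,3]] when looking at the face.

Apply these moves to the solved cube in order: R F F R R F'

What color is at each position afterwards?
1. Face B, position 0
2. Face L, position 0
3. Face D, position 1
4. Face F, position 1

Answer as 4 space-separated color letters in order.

Answer: G O R W

Derivation:
After move 1 (R): R=RRRR U=WGWG F=GYGY D=YBYB B=WBWB
After move 2 (F): F=GGYY U=WGOO R=WRGR D=RRYB L=OYOB
After move 3 (F): F=YGYG U=WGBY R=OROR D=GWYB L=OROR
After move 4 (R): R=OORR U=WGBG F=YWYB D=GWYW B=YBGB
After move 5 (R): R=RORO U=WWBB F=YWYW D=GGYY B=GBGB
After move 6 (F'): F=WWYY U=WWRR R=GOGO D=RRYY L=OBOB
Query 1: B[0] = G
Query 2: L[0] = O
Query 3: D[1] = R
Query 4: F[1] = W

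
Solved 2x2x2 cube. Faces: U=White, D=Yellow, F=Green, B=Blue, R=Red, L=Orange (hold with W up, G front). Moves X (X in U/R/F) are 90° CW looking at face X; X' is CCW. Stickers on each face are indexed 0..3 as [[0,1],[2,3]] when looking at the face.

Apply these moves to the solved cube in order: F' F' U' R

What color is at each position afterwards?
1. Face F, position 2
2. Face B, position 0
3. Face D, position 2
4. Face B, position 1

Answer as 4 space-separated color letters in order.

Answer: G Y Y R

Derivation:
After move 1 (F'): F=GGGG U=WWRR R=YRYR D=OOYY L=OWOW
After move 2 (F'): F=GGGG U=WWYY R=OROR D=WWYY L=OROR
After move 3 (U'): U=WYWY F=ORGG R=GGOR B=ORBB L=BBOR
After move 4 (R): R=OGRG U=WRWG F=OWGY D=WBYO B=YRYB
Query 1: F[2] = G
Query 2: B[0] = Y
Query 3: D[2] = Y
Query 4: B[1] = R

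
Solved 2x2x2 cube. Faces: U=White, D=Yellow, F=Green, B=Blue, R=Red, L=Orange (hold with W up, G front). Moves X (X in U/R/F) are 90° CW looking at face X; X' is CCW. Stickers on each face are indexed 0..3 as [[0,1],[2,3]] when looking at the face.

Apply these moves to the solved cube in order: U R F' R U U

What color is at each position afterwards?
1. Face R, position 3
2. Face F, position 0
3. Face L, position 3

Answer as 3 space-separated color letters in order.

Answer: B R W

Derivation:
After move 1 (U): U=WWWW F=RRGG R=BBRR B=OOBB L=GGOO
After move 2 (R): R=RBRB U=WRWG F=RYGY D=YBYO B=WOWB
After move 3 (F'): F=YYRG U=WRRR R=BBYB D=GOYO L=GGOW
After move 4 (R): R=YBBB U=WYRG F=YORO D=GWYW B=RORB
After move 5 (U): U=RWGY F=YBRO R=ROBB B=GGRB L=YOOW
After move 6 (U): U=GRYW F=RORO R=GGBB B=YORB L=YBOW
Query 1: R[3] = B
Query 2: F[0] = R
Query 3: L[3] = W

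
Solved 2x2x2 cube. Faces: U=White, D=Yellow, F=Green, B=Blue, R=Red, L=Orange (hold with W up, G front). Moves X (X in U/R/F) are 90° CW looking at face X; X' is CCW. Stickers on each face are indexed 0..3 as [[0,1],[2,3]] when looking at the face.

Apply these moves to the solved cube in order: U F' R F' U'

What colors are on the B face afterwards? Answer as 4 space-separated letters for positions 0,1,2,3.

Answer: B Y W B

Derivation:
After move 1 (U): U=WWWW F=RRGG R=BBRR B=OOBB L=GGOO
After move 2 (F'): F=RGRG U=WWBR R=YBYR D=GOYY L=GWOW
After move 3 (R): R=YYRB U=WGBG F=RORY D=GBYO B=ROWB
After move 4 (F'): F=OYRR U=WGYR R=BYGB D=WWYO L=GGOB
After move 5 (U'): U=GRWY F=GGRR R=OYGB B=BYWB L=ROOB
Query: B face = BYWB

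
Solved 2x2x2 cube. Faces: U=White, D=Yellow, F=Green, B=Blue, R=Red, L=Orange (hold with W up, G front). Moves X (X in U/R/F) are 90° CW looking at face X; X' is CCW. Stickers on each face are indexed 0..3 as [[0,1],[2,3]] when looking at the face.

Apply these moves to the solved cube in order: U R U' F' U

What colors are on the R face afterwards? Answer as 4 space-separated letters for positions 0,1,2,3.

After move 1 (U): U=WWWW F=RRGG R=BBRR B=OOBB L=GGOO
After move 2 (R): R=RBRB U=WRWG F=RYGY D=YBYO B=WOWB
After move 3 (U'): U=RGWW F=GGGY R=RYRB B=RBWB L=WOOO
After move 4 (F'): F=GYGG U=RGRR R=BYYB D=OOYO L=WWOW
After move 5 (U): U=RRRG F=BYGG R=RBYB B=WWWB L=GYOW
Query: R face = RBYB

Answer: R B Y B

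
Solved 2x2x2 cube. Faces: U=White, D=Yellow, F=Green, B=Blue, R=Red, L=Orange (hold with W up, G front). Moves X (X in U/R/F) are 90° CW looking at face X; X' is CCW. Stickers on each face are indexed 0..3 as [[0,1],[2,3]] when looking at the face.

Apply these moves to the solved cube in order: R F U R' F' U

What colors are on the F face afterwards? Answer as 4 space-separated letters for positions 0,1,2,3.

Answer: R R W Y

Derivation:
After move 1 (R): R=RRRR U=WGWG F=GYGY D=YBYB B=WBWB
After move 2 (F): F=GGYY U=WGOO R=WRGR D=RRYB L=OYOB
After move 3 (U): U=OWOG F=WRYY R=WBGR B=OYWB L=GGOB
After move 4 (R'): R=BRWG U=OWOO F=WWYG D=RRYY B=BYRB
After move 5 (F'): F=WGWY U=OWBW R=RRRG D=GBYY L=GOOO
After move 6 (U): U=BOWW F=RRWY R=BYRG B=GORB L=WGOO
Query: F face = RRWY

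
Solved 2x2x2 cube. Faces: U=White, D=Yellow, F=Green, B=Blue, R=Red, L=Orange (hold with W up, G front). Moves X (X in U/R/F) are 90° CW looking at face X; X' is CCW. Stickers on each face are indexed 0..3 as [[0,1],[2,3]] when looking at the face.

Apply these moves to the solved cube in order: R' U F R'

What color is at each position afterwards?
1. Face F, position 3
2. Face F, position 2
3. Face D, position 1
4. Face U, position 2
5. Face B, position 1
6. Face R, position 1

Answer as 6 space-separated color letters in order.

Answer: W W R O O R

Derivation:
After move 1 (R'): R=RRRR U=WBWB F=GWGW D=YGYG B=YBYB
After move 2 (U): U=WWBB F=RRGW R=YBRR B=OOYB L=GWOO
After move 3 (F): F=GRWR U=WWOW R=BBBR D=RYYG L=GYOG
After move 4 (R'): R=BRBB U=WYOO F=GWWW D=RRYR B=GOYB
Query 1: F[3] = W
Query 2: F[2] = W
Query 3: D[1] = R
Query 4: U[2] = O
Query 5: B[1] = O
Query 6: R[1] = R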